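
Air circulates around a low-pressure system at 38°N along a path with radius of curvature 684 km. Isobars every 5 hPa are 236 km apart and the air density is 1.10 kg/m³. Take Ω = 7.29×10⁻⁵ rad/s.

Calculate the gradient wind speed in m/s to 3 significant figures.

Coriolis parameter at 38°N:
f = 2Ω sin φ = 2 × 7.29×10⁻⁵ × sin 38° = 8.98×10⁻⁵ s⁻¹
Pressure gradient: |∂P/∂n| = 500 Pa / 236000 m = 2.12×10⁻³ Pa/m
Geostrophic speed: V_g = |∂P/∂n|/(fρ) = 2.12×10⁻³/(8.98×10⁻⁵ × 1.10) = 21.5 m/s
Around a low, centrifugal force acts outward with Coriolis, so pressure-gradient force balances both:
(1/ρ)|∂P/∂n| = fV + V²/R  →  V² + fR·V − fR·V_g = 0
With fR = 8.98×10⁻⁵ × 684×10³ m = 61.4 m/s:
V = [−fR + √((fR)² + 4 fR V_g)]/2 = [−61.4 + √(61.4² + 4×61.4×21.5)]/2 = 16.8 m/s
Subgeostrophic (V < V_g = 21.5 m/s), as expected around a low.

16.8 m/s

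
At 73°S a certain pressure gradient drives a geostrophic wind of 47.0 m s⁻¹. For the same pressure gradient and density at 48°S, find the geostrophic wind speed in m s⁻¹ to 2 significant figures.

With the same pressure gradient and density, V_g ∝ 1/f ∝ 1/sin φ.
V₂ = V₁ · sin φ₁ / sin φ₂ = 47.0 × sin 73° / sin 48°
V₂ = 47.0 × 0.9563/0.7431 = 60 m s⁻¹

60 m s⁻¹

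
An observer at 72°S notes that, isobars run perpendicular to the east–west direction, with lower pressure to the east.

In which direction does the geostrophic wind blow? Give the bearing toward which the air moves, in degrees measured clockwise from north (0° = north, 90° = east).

000°

The pressure-gradient force points toward the east (bearing 090°).
Geostrophic balance: in the Southern Hemisphere the Coriolis force deflects motion to the left, so the geostrophic wind blows 90° to the left of the pressure-gradient force (low pressure on the right).
Rotating 090° by 90° counterclockwise gives 000° — the wind blows toward the north.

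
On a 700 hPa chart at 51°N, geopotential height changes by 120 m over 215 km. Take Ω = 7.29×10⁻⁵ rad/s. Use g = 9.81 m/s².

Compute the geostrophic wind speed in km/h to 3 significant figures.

174 km/h

Coriolis parameter at 51°N:
f = 2Ω sin φ = 2 × 7.29×10⁻⁵ × sin 51° = 1.13×10⁻⁴ s⁻¹
Height gradient: |∂Z/∂n| = 120 m / 215000 m = 5.58×10⁻⁴
On a pressure surface, geostrophic balance gives V_g = (g/f)|∂Z/∂n|:
V_g = 9.81 × 5.58×10⁻⁴ / 1.13×10⁻⁴ = 48.3 m/s
Converting: 48.3 m/s × 3.6 = 174 km/h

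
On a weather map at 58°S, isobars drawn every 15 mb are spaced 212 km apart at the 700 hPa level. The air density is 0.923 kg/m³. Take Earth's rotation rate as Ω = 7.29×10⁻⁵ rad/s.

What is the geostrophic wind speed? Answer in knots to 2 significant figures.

120 knots

Coriolis parameter at 58°S:
f = 2Ω sin φ = 2 × 7.29×10⁻⁵ × sin 58° = 1.24×10⁻⁴ s⁻¹
Pressure gradient: |∂P/∂n| = 1500 Pa / 212000 m = 7.08×10⁻³ Pa/m
Geostrophic balance (pressure-gradient force = Coriolis force):
V_g = (1/(fρ)) |∂P/∂n| = 7.08×10⁻³ / (1.24×10⁻⁴ × 0.923) = 62.0 m/s
Converting: 62.0 m/s × 1.944 = 120 knots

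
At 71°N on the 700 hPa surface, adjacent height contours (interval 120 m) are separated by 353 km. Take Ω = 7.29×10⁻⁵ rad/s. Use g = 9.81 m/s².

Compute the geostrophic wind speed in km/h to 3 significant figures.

87.1 km/h

Coriolis parameter at 71°N:
f = 2Ω sin φ = 2 × 7.29×10⁻⁵ × sin 71° = 1.38×10⁻⁴ s⁻¹
Height gradient: |∂Z/∂n| = 120 m / 353000 m = 3.40×10⁻⁴
On a pressure surface, geostrophic balance gives V_g = (g/f)|∂Z/∂n|:
V_g = 9.81 × 3.40×10⁻⁴ / 1.38×10⁻⁴ = 24.2 m/s
Converting: 24.2 m/s × 3.6 = 87.1 km/h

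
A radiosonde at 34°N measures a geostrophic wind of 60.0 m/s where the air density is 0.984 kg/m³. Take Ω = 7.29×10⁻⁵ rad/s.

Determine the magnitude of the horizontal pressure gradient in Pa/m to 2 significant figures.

Coriolis parameter at 34°N:
f = 2Ω sin φ = 2 × 7.29×10⁻⁵ × sin 34° = 8.15×10⁻⁵ s⁻¹
Geostrophic balance rearranged: |∂P/∂n| = f ρ V_g
|∂P/∂n| = 8.15×10⁻⁵ × 0.984 × 60.0 = 4.81×10⁻³ Pa/m

4.8×10⁻³ Pa/m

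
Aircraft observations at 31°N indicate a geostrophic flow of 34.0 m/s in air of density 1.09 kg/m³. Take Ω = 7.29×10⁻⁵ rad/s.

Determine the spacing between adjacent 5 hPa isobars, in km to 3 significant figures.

Coriolis parameter at 31°N:
f = 2Ω sin φ = 2 × 7.29×10⁻⁵ × sin 31° = 7.51×10⁻⁵ s⁻¹
Geostrophic balance rearranged: |∂P/∂n| = f ρ V_g
|∂P/∂n| = 7.51×10⁻⁵ × 1.09 × 34.0 = 2.78×10⁻³ Pa/m
Isobar spacing: Δn = ΔP/|∂P/∂n| = 500 Pa / 2.78×10⁻³ Pa/m = 179667 m ≈ 180 km

180 km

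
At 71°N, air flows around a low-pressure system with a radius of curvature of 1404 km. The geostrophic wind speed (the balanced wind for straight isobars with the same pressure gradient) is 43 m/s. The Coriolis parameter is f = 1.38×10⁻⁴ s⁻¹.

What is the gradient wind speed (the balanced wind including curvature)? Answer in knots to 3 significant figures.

70.4 knots

Around a low, centrifugal force acts outward with Coriolis, so pressure-gradient force balances both:
(1/ρ)|∂P/∂n| = fV + V²/R  →  V² + fR·V − fR·V_g = 0
With fR = 1.38×10⁻⁴ × 1404×10³ m = 194 m/s:
V = [−fR + √((fR)² + 4 fR V_g)]/2 = [−194 + √(194² + 4×194×43)]/2 = 36.2 m/s
Subgeostrophic (V < V_g = 43 m/s), as expected around a low.
Converting: 36.2 m/s × 1.944 = 70.4 knots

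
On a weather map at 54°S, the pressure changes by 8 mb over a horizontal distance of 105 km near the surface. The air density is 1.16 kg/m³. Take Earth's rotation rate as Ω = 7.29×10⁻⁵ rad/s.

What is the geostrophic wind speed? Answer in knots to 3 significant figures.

108 knots

Coriolis parameter at 54°S:
f = 2Ω sin φ = 2 × 7.29×10⁻⁵ × sin 54° = 1.18×10⁻⁴ s⁻¹
Pressure gradient: |∂P/∂n| = 800 Pa / 105000 m = 7.62×10⁻³ Pa/m
Geostrophic balance (pressure-gradient force = Coriolis force):
V_g = (1/(fρ)) |∂P/∂n| = 7.62×10⁻³ / (1.18×10⁻⁴ × 1.16) = 55.7 m/s
Converting: 55.7 m/s × 1.944 = 108 knots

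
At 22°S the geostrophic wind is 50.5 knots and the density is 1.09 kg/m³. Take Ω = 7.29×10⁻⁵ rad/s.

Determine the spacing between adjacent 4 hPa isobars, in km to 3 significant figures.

Coriolis parameter at 22°S:
f = 2Ω sin φ = 2 × 7.29×10⁻⁵ × sin 22° = 5.46×10⁻⁵ s⁻¹
Wind speed in SI: 50.5 knots = 26.0 m/s
Geostrophic balance rearranged: |∂P/∂n| = f ρ V_g
|∂P/∂n| = 5.46×10⁻⁵ × 1.09 × 26.0 = 1.55×10⁻³ Pa/m
Isobar spacing: Δn = ΔP/|∂P/∂n| = 400 Pa / 1.55×10⁻³ Pa/m = 258625 m ≈ 259 km

259 km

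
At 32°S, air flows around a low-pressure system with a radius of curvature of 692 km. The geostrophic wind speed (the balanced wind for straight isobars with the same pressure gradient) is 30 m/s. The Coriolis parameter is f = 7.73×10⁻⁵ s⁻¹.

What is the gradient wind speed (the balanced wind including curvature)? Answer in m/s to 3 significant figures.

21.4 m/s

Around a low, centrifugal force acts outward with Coriolis, so pressure-gradient force balances both:
(1/ρ)|∂P/∂n| = fV + V²/R  →  V² + fR·V − fR·V_g = 0
With fR = 7.73×10⁻⁵ × 692×10³ m = 53.5 m/s:
V = [−fR + √((fR)² + 4 fR V_g)]/2 = [−53.5 + √(53.5² + 4×53.5×30)]/2 = 21.4 m/s
Subgeostrophic (V < V_g = 30 m/s), as expected around a low.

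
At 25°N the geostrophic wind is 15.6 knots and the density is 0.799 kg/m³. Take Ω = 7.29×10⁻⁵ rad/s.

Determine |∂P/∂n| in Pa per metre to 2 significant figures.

Coriolis parameter at 25°N:
f = 2Ω sin φ = 2 × 7.29×10⁻⁵ × sin 25° = 6.16×10⁻⁵ s⁻¹
Wind speed in SI: 15.6 knots = 8.03 m/s
Geostrophic balance rearranged: |∂P/∂n| = f ρ V_g
|∂P/∂n| = 6.16×10⁻⁵ × 0.799 × 8.03 = 3.95×10⁻⁴ Pa/m

4.0×10⁻⁴ Pa/m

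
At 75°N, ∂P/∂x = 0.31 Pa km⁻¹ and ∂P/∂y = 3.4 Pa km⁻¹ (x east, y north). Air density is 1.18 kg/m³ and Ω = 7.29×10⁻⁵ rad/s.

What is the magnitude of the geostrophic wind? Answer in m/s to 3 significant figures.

20.5 m/s

Coriolis parameter at 75°N:
f = 2Ω sin φ = 2 × 7.29×10⁻⁵ × sin 75° = 1.41×10⁻⁴ s⁻¹
Component geostrophic relations (x east, y north):
u_g = −(1/(fρ)) ∂P/∂y,  v_g = (1/(fρ)) ∂P/∂x
u_g = −(3.4×10⁻³)/(1.41×10⁻⁴ × 1.18) = −20.5 m/s;  v_g = (0.31×10⁻³)/(1.41×10⁻⁴ × 1.18) = 1.87 m/s
|V_g| = √(u_g² + v_g²) = 20.5 m/s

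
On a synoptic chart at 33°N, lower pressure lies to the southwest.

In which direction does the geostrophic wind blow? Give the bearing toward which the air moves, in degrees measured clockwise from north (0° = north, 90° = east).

315°

The pressure-gradient force points toward the southwest (bearing 225°).
Geostrophic balance: in the Northern Hemisphere the Coriolis force deflects motion to the right, so the geostrophic wind blows 90° to the right of the pressure-gradient force (low pressure on the left).
Rotating 225° by 90° clockwise gives 315° — the wind blows toward the northwest.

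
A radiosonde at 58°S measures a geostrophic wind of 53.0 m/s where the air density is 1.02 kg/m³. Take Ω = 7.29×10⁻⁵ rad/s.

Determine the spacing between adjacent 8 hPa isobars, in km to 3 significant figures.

120 km

Coriolis parameter at 58°S:
f = 2Ω sin φ = 2 × 7.29×10⁻⁵ × sin 58° = 1.24×10⁻⁴ s⁻¹
Geostrophic balance rearranged: |∂P/∂n| = f ρ V_g
|∂P/∂n| = 1.24×10⁻⁴ × 1.02 × 53.0 = 6.68×10⁻³ Pa/m
Isobar spacing: Δn = ΔP/|∂P/∂n| = 800 Pa / 6.68×10⁻³ Pa/m = 119684 m ≈ 120 km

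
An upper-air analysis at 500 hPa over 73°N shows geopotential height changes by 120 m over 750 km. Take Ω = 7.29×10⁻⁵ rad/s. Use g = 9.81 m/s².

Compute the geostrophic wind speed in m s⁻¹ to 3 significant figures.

Coriolis parameter at 73°N:
f = 2Ω sin φ = 2 × 7.29×10⁻⁵ × sin 73° = 1.39×10⁻⁴ s⁻¹
Height gradient: |∂Z/∂n| = 120 m / 750000 m = 1.60×10⁻⁴
On a pressure surface, geostrophic balance gives V_g = (g/f)|∂Z/∂n|:
V_g = 9.81 × 1.60×10⁻⁴ / 1.39×10⁻⁴ = 11.3 m/s

11.3 m s⁻¹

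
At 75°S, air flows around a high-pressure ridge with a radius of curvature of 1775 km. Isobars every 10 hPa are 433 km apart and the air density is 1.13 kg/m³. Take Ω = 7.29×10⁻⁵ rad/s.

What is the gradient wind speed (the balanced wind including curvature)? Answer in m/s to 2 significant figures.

Coriolis parameter at 75°S:
f = 2Ω sin φ = 2 × 7.29×10⁻⁵ × sin 75° = 1.41×10⁻⁴ s⁻¹
Pressure gradient: |∂P/∂n| = 1000 Pa / 433000 m = 2.31×10⁻³ Pa/m
Geostrophic speed: V_g = |∂P/∂n|/(fρ) = 2.31×10⁻³/(1.41×10⁻⁴ × 1.13) = 14.5 m/s
Around a high, pressure-gradient force acts outward with centrifugal, so Coriolis balances both:
fV = (1/ρ)|∂P/∂n| + V²/R  →  V² − fR·V + fR·V_g = 0
With fR = 1.41×10⁻⁴ × 1775×10³ m = 250 m/s:
V = [fR − √((fR)² − 4 fR V_g)]/2 = [250 − √(250² − 4×250×14.5)]/2 = 15.5 m/s
Supergeostrophic (V > V_g = 14.5 m/s), as expected around a high.

15 m/s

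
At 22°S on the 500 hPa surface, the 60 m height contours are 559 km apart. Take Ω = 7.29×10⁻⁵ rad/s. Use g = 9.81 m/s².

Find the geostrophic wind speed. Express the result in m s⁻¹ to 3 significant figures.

Coriolis parameter at 22°S:
f = 2Ω sin φ = 2 × 7.29×10⁻⁵ × sin 22° = 5.46×10⁻⁵ s⁻¹
Height gradient: |∂Z/∂n| = 60 m / 559000 m = 1.07×10⁻⁴
On a pressure surface, geostrophic balance gives V_g = (g/f)|∂Z/∂n|:
V_g = 9.81 × 1.07×10⁻⁴ / 5.46×10⁻⁵ = 19.3 m/s

19.3 m s⁻¹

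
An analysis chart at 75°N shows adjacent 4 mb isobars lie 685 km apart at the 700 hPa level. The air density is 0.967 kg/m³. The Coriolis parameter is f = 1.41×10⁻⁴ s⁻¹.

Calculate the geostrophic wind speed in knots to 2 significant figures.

Pressure gradient: |∂P/∂n| = 400 Pa / 685000 m = 5.84×10⁻⁴ Pa/m
Geostrophic balance (pressure-gradient force = Coriolis force):
V_g = (1/(fρ)) |∂P/∂n| = 5.84×10⁻⁴ / (1.41×10⁻⁴ × 0.967) = 4.28 m/s
Converting: 4.28 m/s × 1.944 = 8.3 knots

8.3 knots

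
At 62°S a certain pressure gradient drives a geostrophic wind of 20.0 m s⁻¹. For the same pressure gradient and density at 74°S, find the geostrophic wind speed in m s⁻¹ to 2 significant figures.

18 m s⁻¹

With the same pressure gradient and density, V_g ∝ 1/f ∝ 1/sin φ.
V₂ = V₁ · sin φ₁ / sin φ₂ = 20.0 × sin 62° / sin 74°
V₂ = 20.0 × 0.8829/0.9613 = 18 m s⁻¹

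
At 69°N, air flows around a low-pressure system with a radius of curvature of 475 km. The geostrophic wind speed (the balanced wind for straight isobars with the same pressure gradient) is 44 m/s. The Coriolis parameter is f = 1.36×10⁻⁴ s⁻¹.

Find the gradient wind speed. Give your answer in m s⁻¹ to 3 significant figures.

Around a low, centrifugal force acts outward with Coriolis, so pressure-gradient force balances both:
(1/ρ)|∂P/∂n| = fV + V²/R  →  V² + fR·V − fR·V_g = 0
With fR = 1.36×10⁻⁴ × 475×10³ m = 64.6 m/s:
V = [−fR + √((fR)² + 4 fR V_g)]/2 = [−64.6 + √(64.6² + 4×64.6×44)]/2 = 30 m/s
Subgeostrophic (V < V_g = 44 m/s), as expected around a low.

30.0 m s⁻¹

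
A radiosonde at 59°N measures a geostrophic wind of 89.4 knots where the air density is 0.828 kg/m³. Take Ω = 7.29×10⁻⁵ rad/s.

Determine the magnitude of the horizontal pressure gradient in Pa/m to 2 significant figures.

4.8×10⁻³ Pa/m

Coriolis parameter at 59°N:
f = 2Ω sin φ = 2 × 7.29×10⁻⁵ × sin 59° = 1.25×10⁻⁴ s⁻¹
Wind speed in SI: 89.4 knots = 46.0 m/s
Geostrophic balance rearranged: |∂P/∂n| = f ρ V_g
|∂P/∂n| = 1.25×10⁻⁴ × 0.828 × 46.0 = 4.76×10⁻³ Pa/m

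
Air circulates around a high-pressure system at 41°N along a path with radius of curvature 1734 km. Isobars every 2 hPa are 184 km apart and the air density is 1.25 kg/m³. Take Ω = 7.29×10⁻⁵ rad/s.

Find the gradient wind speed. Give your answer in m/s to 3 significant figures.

9.65 m/s

Coriolis parameter at 41°N:
f = 2Ω sin φ = 2 × 7.29×10⁻⁵ × sin 41° = 9.57×10⁻⁵ s⁻¹
Pressure gradient: |∂P/∂n| = 200 Pa / 184000 m = 1.09×10⁻³ Pa/m
Geostrophic speed: V_g = |∂P/∂n|/(fρ) = 1.09×10⁻³/(9.57×10⁻⁵ × 1.25) = 9.09 m/s
Around a high, pressure-gradient force acts outward with centrifugal, so Coriolis balances both:
fV = (1/ρ)|∂P/∂n| + V²/R  →  V² − fR·V + fR·V_g = 0
With fR = 9.57×10⁻⁵ × 1734×10³ m = 166 m/s:
V = [fR − √((fR)² − 4 fR V_g)]/2 = [166 − √(166² − 4×166×9.09)]/2 = 9.65 m/s
Supergeostrophic (V > V_g = 9.09 m/s), as expected around a high.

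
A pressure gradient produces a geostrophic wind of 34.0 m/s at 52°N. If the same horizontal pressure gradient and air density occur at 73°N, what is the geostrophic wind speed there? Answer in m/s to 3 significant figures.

28.0 m/s

With the same pressure gradient and density, V_g ∝ 1/f ∝ 1/sin φ.
V₂ = V₁ · sin φ₁ / sin φ₂ = 34.0 × sin 52° / sin 73°
V₂ = 34.0 × 0.7880/0.9563 = 28.0 m/s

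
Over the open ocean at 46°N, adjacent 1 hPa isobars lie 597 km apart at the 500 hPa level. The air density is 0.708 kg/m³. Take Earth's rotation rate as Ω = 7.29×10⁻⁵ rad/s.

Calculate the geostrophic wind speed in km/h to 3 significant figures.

Coriolis parameter at 46°N:
f = 2Ω sin φ = 2 × 7.29×10⁻⁵ × sin 46° = 1.05×10⁻⁴ s⁻¹
Pressure gradient: |∂P/∂n| = 100 Pa / 597000 m = 1.68×10⁻⁴ Pa/m
Geostrophic balance (pressure-gradient force = Coriolis force):
V_g = (1/(fρ)) |∂P/∂n| = 1.68×10⁻⁴ / (1.05×10⁻⁴ × 0.708) = 2.26 m/s
Converting: 2.26 m/s × 3.6 = 8.12 km/h

8.12 km/h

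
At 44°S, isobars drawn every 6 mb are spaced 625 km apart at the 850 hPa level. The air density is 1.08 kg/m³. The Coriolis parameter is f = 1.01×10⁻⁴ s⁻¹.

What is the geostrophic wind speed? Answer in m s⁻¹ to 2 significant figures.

8.8 m s⁻¹

Pressure gradient: |∂P/∂n| = 600 Pa / 625000 m = 9.60×10⁻⁴ Pa/m
Geostrophic balance (pressure-gradient force = Coriolis force):
V_g = (1/(fρ)) |∂P/∂n| = 9.60×10⁻⁴ / (1.01×10⁻⁴ × 1.08) = 8.80 m/s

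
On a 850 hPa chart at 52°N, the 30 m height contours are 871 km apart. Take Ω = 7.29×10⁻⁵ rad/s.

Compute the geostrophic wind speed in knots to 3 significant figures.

Coriolis parameter at 52°N:
f = 2Ω sin φ = 2 × 7.29×10⁻⁵ × sin 52° = 1.15×10⁻⁴ s⁻¹
Height gradient: |∂Z/∂n| = 30 m / 871000 m = 3.44×10⁻⁵
On a pressure surface, geostrophic balance gives V_g = (g/f)|∂Z/∂n|:
V_g = 9.81 × 3.44×10⁻⁵ / 1.15×10⁻⁴ = 2.94 m/s
Converting: 2.94 m/s × 1.944 = 5.72 knots

5.72 knots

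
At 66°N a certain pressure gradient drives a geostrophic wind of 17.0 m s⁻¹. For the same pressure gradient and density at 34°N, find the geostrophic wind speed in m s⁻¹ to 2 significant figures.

28 m s⁻¹

With the same pressure gradient and density, V_g ∝ 1/f ∝ 1/sin φ.
V₂ = V₁ · sin φ₁ / sin φ₂ = 17.0 × sin 66° / sin 34°
V₂ = 17.0 × 0.9135/0.5592 = 28 m s⁻¹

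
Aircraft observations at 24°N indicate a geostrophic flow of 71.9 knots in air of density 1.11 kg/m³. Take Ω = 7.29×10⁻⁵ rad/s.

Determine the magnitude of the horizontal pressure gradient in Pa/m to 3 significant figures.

Coriolis parameter at 24°N:
f = 2Ω sin φ = 2 × 7.29×10⁻⁵ × sin 24° = 5.93×10⁻⁵ s⁻¹
Wind speed in SI: 71.9 knots = 37.0 m/s
Geostrophic balance rearranged: |∂P/∂n| = f ρ V_g
|∂P/∂n| = 5.93×10⁻⁵ × 1.11 × 37.0 = 2.43×10⁻³ Pa/m

2.43×10⁻³ Pa/m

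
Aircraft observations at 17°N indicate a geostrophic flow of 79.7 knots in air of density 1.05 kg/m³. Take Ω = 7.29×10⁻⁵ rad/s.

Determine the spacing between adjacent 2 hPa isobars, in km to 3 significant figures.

Coriolis parameter at 17°N:
f = 2Ω sin φ = 2 × 7.29×10⁻⁵ × sin 17° = 4.26×10⁻⁵ s⁻¹
Wind speed in SI: 79.7 knots = 41.0 m/s
Geostrophic balance rearranged: |∂P/∂n| = f ρ V_g
|∂P/∂n| = 4.26×10⁻⁵ × 1.05 × 41.0 = 1.84×10⁻³ Pa/m
Isobar spacing: Δn = ΔP/|∂P/∂n| = 200 Pa / 1.84×10⁻³ Pa/m = 108981 m ≈ 109 km

109 km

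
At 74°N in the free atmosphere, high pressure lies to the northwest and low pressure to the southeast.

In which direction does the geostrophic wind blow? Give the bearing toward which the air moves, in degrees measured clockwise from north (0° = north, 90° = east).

The pressure-gradient force points toward the southeast (bearing 135°).
Geostrophic balance: in the Northern Hemisphere the Coriolis force deflects motion to the right, so the geostrophic wind blows 90° to the right of the pressure-gradient force (low pressure on the left).
Rotating 135° by 90° clockwise gives 225° — the wind blows toward the southwest.

225°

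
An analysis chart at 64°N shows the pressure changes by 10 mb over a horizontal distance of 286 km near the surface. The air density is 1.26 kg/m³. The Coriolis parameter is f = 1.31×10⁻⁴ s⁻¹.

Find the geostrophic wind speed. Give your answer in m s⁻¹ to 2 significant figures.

Pressure gradient: |∂P/∂n| = 1000 Pa / 286000 m = 3.50×10⁻³ Pa/m
Geostrophic balance (pressure-gradient force = Coriolis force):
V_g = (1/(fρ)) |∂P/∂n| = 3.50×10⁻³ / (1.31×10⁻⁴ × 1.26) = 21.2 m/s

21 m s⁻¹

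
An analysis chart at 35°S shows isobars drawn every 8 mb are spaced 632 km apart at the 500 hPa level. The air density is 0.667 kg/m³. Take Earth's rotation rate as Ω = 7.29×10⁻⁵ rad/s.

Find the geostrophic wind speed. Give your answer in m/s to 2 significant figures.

Coriolis parameter at 35°S:
f = 2Ω sin φ = 2 × 7.29×10⁻⁵ × sin 35° = 8.36×10⁻⁵ s⁻¹
Pressure gradient: |∂P/∂n| = 800 Pa / 632000 m = 1.27×10⁻³ Pa/m
Geostrophic balance (pressure-gradient force = Coriolis force):
V_g = (1/(fρ)) |∂P/∂n| = 1.27×10⁻³ / (8.36×10⁻⁵ × 0.667) = 22.7 m/s

23 m/s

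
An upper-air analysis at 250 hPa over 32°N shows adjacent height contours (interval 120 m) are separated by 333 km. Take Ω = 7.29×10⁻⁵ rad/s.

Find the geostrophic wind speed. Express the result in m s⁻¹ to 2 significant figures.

46 m s⁻¹

Coriolis parameter at 32°N:
f = 2Ω sin φ = 2 × 7.29×10⁻⁵ × sin 32° = 7.73×10⁻⁵ s⁻¹
Height gradient: |∂Z/∂n| = 120 m / 333000 m = 3.60×10⁻⁴
On a pressure surface, geostrophic balance gives V_g = (g/f)|∂Z/∂n|:
V_g = 9.81 × 3.60×10⁻⁴ / 7.73×10⁻⁵ = 45.8 m/s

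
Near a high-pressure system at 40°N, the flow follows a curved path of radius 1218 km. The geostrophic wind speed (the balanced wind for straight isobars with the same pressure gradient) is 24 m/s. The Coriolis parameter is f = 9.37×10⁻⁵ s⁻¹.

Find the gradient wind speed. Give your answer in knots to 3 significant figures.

Around a high, pressure-gradient force acts outward with centrifugal, so Coriolis balances both:
fV = (1/ρ)|∂P/∂n| + V²/R  →  V² − fR·V + fR·V_g = 0
With fR = 9.37×10⁻⁵ × 1218×10³ m = 114 m/s:
V = [fR − √((fR)² − 4 fR V_g)]/2 = [114 − √(114² − 4×114×24)]/2 = 34.3 m/s
Supergeostrophic (V > V_g = 24 m/s), as expected around a high.
Converting: 34.3 m/s × 1.944 = 66.7 knots

66.7 knots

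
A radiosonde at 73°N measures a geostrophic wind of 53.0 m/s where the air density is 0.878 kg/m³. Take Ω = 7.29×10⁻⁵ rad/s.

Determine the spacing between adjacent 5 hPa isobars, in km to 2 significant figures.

77 km

Coriolis parameter at 73°N:
f = 2Ω sin φ = 2 × 7.29×10⁻⁵ × sin 73° = 1.39×10⁻⁴ s⁻¹
Geostrophic balance rearranged: |∂P/∂n| = f ρ V_g
|∂P/∂n| = 1.39×10⁻⁴ × 0.878 × 53.0 = 6.49×10⁻³ Pa/m
Isobar spacing: Δn = ΔP/|∂P/∂n| = 500 Pa / 6.49×10⁻³ Pa/m = 77063 m ≈ 77 km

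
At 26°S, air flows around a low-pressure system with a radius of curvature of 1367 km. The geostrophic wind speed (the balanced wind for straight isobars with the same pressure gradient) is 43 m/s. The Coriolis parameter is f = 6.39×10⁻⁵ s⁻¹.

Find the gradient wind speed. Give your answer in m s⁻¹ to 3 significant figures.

Around a low, centrifugal force acts outward with Coriolis, so pressure-gradient force balances both:
(1/ρ)|∂P/∂n| = fV + V²/R  →  V² + fR·V − fR·V_g = 0
With fR = 6.39×10⁻⁵ × 1367×10³ m = 87.4 m/s:
V = [−fR + √((fR)² + 4 fR V_g)]/2 = [−87.4 + √(87.4² + 4×87.4×43)]/2 = 31.6 m/s
Subgeostrophic (V < V_g = 43 m/s), as expected around a low.

31.6 m s⁻¹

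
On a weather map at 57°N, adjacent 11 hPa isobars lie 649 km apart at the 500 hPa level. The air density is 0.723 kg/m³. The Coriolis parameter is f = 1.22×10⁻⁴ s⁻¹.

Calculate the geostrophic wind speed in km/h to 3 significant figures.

69.2 km/h

Pressure gradient: |∂P/∂n| = 1100 Pa / 649000 m = 1.69×10⁻³ Pa/m
Geostrophic balance (pressure-gradient force = Coriolis force):
V_g = (1/(fρ)) |∂P/∂n| = 1.69×10⁻³ / (1.22×10⁻⁴ × 0.723) = 19.2 m/s
Converting: 19.2 m/s × 3.6 = 69.2 km/h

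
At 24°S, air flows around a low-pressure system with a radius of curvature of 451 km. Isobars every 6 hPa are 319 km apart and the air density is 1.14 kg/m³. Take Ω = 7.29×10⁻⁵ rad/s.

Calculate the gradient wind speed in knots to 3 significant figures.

33.1 knots

Coriolis parameter at 24°S:
f = 2Ω sin φ = 2 × 7.29×10⁻⁵ × sin 24° = 5.93×10⁻⁵ s⁻¹
Pressure gradient: |∂P/∂n| = 600 Pa / 319000 m = 1.88×10⁻³ Pa/m
Geostrophic speed: V_g = |∂P/∂n|/(fρ) = 1.88×10⁻³/(5.93×10⁻⁵ × 1.14) = 27.8 m/s
Around a low, centrifugal force acts outward with Coriolis, so pressure-gradient force balances both:
(1/ρ)|∂P/∂n| = fV + V²/R  →  V² + fR·V − fR·V_g = 0
With fR = 5.93×10⁻⁵ × 451×10³ m = 26.7 m/s:
V = [−fR + √((fR)² + 4 fR V_g)]/2 = [−26.7 + √(26.7² + 4×26.7×27.8)]/2 = 17 m/s
Subgeostrophic (V < V_g = 27.8 m/s), as expected around a low.
Converting: 17 m/s × 1.944 = 33.1 knots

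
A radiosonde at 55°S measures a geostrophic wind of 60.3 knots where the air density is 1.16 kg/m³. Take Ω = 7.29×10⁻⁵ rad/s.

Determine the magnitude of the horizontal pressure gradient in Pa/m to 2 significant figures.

4.3×10⁻³ Pa/m

Coriolis parameter at 55°S:
f = 2Ω sin φ = 2 × 7.29×10⁻⁵ × sin 55° = 1.19×10⁻⁴ s⁻¹
Wind speed in SI: 60.3 knots = 31.0 m/s
Geostrophic balance rearranged: |∂P/∂n| = f ρ V_g
|∂P/∂n| = 1.19×10⁻⁴ × 1.16 × 31.0 = 4.30×10⁻³ Pa/m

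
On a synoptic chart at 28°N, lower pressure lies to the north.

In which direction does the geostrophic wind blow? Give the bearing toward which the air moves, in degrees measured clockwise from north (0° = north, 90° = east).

The pressure-gradient force points toward the north (bearing 000°).
Geostrophic balance: in the Northern Hemisphere the Coriolis force deflects motion to the right, so the geostrophic wind blows 90° to the right of the pressure-gradient force (low pressure on the left).
Rotating 000° by 90° clockwise gives 090° — the wind blows toward the east.

090°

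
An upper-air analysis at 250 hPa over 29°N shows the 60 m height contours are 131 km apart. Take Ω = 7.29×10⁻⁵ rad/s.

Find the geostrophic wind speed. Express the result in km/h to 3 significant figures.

229 km/h

Coriolis parameter at 29°N:
f = 2Ω sin φ = 2 × 7.29×10⁻⁵ × sin 29° = 7.07×10⁻⁵ s⁻¹
Height gradient: |∂Z/∂n| = 60 m / 131000 m = 4.58×10⁻⁴
On a pressure surface, geostrophic balance gives V_g = (g/f)|∂Z/∂n|:
V_g = 9.81 × 4.58×10⁻⁴ / 7.07×10⁻⁵ = 63.6 m/s
Converting: 63.6 m/s × 3.6 = 229 km/h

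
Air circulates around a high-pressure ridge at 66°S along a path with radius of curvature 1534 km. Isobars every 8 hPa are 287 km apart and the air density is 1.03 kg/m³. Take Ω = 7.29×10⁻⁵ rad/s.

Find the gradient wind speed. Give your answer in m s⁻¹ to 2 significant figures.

23 m s⁻¹

Coriolis parameter at 66°S:
f = 2Ω sin φ = 2 × 7.29×10⁻⁵ × sin 66° = 1.33×10⁻⁴ s⁻¹
Pressure gradient: |∂P/∂n| = 800 Pa / 287000 m = 2.79×10⁻³ Pa/m
Geostrophic speed: V_g = |∂P/∂n|/(fρ) = 2.79×10⁻³/(1.33×10⁻⁴ × 1.03) = 20.3 m/s
Around a high, pressure-gradient force acts outward with centrifugal, so Coriolis balances both:
fV = (1/ρ)|∂P/∂n| + V²/R  →  V² − fR·V + fR·V_g = 0
With fR = 1.33×10⁻⁴ × 1534×10³ m = 204 m/s:
V = [fR − √((fR)² − 4 fR V_g)]/2 = [204 − √(204² − 4×204×20.3)]/2 = 22.9 m/s
Supergeostrophic (V > V_g = 20.3 m/s), as expected around a high.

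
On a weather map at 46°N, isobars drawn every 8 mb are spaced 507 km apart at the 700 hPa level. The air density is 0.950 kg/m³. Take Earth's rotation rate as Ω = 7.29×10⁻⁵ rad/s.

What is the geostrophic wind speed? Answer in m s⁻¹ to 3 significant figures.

Coriolis parameter at 46°N:
f = 2Ω sin φ = 2 × 7.29×10⁻⁵ × sin 46° = 1.05×10⁻⁴ s⁻¹
Pressure gradient: |∂P/∂n| = 800 Pa / 507000 m = 1.58×10⁻³ Pa/m
Geostrophic balance (pressure-gradient force = Coriolis force):
V_g = (1/(fρ)) |∂P/∂n| = 1.58×10⁻³ / (1.05×10⁻⁴ × 0.950) = 15.8 m/s

15.8 m s⁻¹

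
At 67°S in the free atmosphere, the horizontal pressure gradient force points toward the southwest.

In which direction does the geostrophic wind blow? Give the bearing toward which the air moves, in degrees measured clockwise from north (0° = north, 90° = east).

135°

The pressure-gradient force points toward the southwest (bearing 225°).
Geostrophic balance: in the Southern Hemisphere the Coriolis force deflects motion to the left, so the geostrophic wind blows 90° to the left of the pressure-gradient force (low pressure on the right).
Rotating 225° by 90° counterclockwise gives 135° — the wind blows toward the southeast.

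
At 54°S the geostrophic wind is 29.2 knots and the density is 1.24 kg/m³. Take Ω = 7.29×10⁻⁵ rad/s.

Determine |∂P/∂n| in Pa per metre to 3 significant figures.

Coriolis parameter at 54°S:
f = 2Ω sin φ = 2 × 7.29×10⁻⁵ × sin 54° = 1.18×10⁻⁴ s⁻¹
Wind speed in SI: 29.2 knots = 15.0 m/s
Geostrophic balance rearranged: |∂P/∂n| = f ρ V_g
|∂P/∂n| = 1.18×10⁻⁴ × 1.24 × 15.0 = 2.20×10⁻³ Pa/m

2.20×10⁻³ Pa/m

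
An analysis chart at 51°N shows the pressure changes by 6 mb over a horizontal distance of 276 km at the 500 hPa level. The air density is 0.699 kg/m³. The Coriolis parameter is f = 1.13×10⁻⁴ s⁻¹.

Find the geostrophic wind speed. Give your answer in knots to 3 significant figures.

Pressure gradient: |∂P/∂n| = 600 Pa / 276000 m = 2.17×10⁻³ Pa/m
Geostrophic balance (pressure-gradient force = Coriolis force):
V_g = (1/(fρ)) |∂P/∂n| = 2.17×10⁻³ / (1.13×10⁻⁴ × 0.699) = 27.5 m/s
Converting: 27.5 m/s × 1.944 = 53.5 knots

53.5 knots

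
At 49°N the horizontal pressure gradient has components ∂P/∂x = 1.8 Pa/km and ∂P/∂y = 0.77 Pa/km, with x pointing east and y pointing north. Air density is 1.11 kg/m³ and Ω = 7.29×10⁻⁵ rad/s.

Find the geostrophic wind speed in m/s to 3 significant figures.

Coriolis parameter at 49°N:
f = 2Ω sin φ = 2 × 7.29×10⁻⁵ × sin 49° = 1.10×10⁻⁴ s⁻¹
Component geostrophic relations (x east, y north):
u_g = −(1/(fρ)) ∂P/∂y,  v_g = (1/(fρ)) ∂P/∂x
u_g = −(0.77×10⁻³)/(1.10×10⁻⁴ × 1.11) = −6.30 m/s;  v_g = (1.8×10⁻³)/(1.10×10⁻⁴ × 1.11) = 14.7 m/s
|V_g| = √(u_g² + v_g²) = 16.0 m/s

16.0 m/s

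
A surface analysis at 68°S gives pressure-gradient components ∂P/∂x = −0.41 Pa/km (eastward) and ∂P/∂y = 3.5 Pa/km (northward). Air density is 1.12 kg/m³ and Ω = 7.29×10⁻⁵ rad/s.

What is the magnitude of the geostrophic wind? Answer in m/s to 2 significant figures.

Coriolis parameter at 68°S:
f = 2Ω sin φ = 2 × 7.29×10⁻⁵ × sin 68° = 1.35×10⁻⁴ s⁻¹
In the Southern Hemisphere f is negative: f = −1.35×10⁻⁴ s⁻¹.
Component geostrophic relations (x east, y north):
u_g = −(1/(fρ)) ∂P/∂y,  v_g = (1/(fρ)) ∂P/∂x
u_g = −(3.5×10⁻³)/(−1.35×10⁻⁴ × 1.12) = 23.1 m/s;  v_g = (−0.41×10⁻³)/(−1.35×10⁻⁴ × 1.12) = 2.71 m/s
|V_g| = √(u_g² + v_g²) = 23.3 m/s

23 m/s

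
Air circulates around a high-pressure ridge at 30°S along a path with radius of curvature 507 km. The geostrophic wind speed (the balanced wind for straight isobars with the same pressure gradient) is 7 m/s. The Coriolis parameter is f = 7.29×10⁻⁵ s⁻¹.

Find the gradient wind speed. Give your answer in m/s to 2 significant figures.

Around a high, pressure-gradient force acts outward with centrifugal, so Coriolis balances both:
fV = (1/ρ)|∂P/∂n| + V²/R  →  V² − fR·V + fR·V_g = 0
With fR = 7.29×10⁻⁵ × 507×10³ m = 37.0 m/s:
V = [fR − √((fR)² − 4 fR V_g)]/2 = [37.0 − √(37.0² − 4×37.0×7)]/2 = 9.38 m/s
Supergeostrophic (V > V_g = 7 m/s), as expected around a high.

9.4 m/s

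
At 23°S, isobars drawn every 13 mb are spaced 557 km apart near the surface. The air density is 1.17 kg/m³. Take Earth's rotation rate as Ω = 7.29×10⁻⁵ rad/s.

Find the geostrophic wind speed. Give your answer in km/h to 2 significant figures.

130 km/h

Coriolis parameter at 23°S:
f = 2Ω sin φ = 2 × 7.29×10⁻⁵ × sin 23° = 5.70×10⁻⁵ s⁻¹
Pressure gradient: |∂P/∂n| = 1300 Pa / 557000 m = 2.33×10⁻³ Pa/m
Geostrophic balance (pressure-gradient force = Coriolis force):
V_g = (1/(fρ)) |∂P/∂n| = 2.33×10⁻³ / (5.70×10⁻⁵ × 1.17) = 35.0 m/s
Converting: 35.0 m/s × 3.6 = 130 km/h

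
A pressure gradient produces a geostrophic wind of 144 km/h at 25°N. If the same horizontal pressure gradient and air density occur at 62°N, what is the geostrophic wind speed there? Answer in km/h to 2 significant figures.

69 km/h

With the same pressure gradient and density, V_g ∝ 1/f ∝ 1/sin φ.
V₂ = V₁ · sin φ₁ / sin φ₂ = 144 × sin 25° / sin 62°
V₂ = 144 × 0.4226/0.8829 = 69 km/h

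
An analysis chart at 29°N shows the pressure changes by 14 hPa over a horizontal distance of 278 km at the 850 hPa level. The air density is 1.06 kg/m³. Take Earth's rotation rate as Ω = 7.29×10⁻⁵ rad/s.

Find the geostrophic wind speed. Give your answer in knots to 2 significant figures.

130 knots

Coriolis parameter at 29°N:
f = 2Ω sin φ = 2 × 7.29×10⁻⁵ × sin 29° = 7.07×10⁻⁵ s⁻¹
Pressure gradient: |∂P/∂n| = 1400 Pa / 278000 m = 5.04×10⁻³ Pa/m
Geostrophic balance (pressure-gradient force = Coriolis force):
V_g = (1/(fρ)) |∂P/∂n| = 5.04×10⁻³ / (7.07×10⁻⁵ × 1.06) = 67.2 m/s
Converting: 67.2 m/s × 1.944 = 130 knots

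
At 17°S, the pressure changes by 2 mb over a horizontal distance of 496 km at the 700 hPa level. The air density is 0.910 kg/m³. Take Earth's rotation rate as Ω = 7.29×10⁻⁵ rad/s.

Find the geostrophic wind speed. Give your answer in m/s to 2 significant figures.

Coriolis parameter at 17°S:
f = 2Ω sin φ = 2 × 7.29×10⁻⁵ × sin 17° = 4.26×10⁻⁵ s⁻¹
Pressure gradient: |∂P/∂n| = 200 Pa / 496000 m = 4.03×10⁻⁴ Pa/m
Geostrophic balance (pressure-gradient force = Coriolis force):
V_g = (1/(fρ)) |∂P/∂n| = 4.03×10⁻⁴ / (4.26×10⁻⁵ × 0.910) = 10.4 m/s

10 m/s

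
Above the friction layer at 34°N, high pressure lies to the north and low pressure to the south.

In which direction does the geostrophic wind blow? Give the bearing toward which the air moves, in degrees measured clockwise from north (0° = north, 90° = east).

270°

The pressure-gradient force points toward the south (bearing 180°).
Geostrophic balance: in the Northern Hemisphere the Coriolis force deflects motion to the right, so the geostrophic wind blows 90° to the right of the pressure-gradient force (low pressure on the left).
Rotating 180° by 90° clockwise gives 270° — the wind blows toward the west.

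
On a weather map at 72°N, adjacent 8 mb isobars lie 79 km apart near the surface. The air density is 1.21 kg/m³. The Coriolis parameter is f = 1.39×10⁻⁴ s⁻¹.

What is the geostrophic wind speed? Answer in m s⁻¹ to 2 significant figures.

Pressure gradient: |∂P/∂n| = 800 Pa / 79000 m = 1.01×10⁻² Pa/m
Geostrophic balance (pressure-gradient force = Coriolis force):
V_g = (1/(fρ)) |∂P/∂n| = 1.01×10⁻² / (1.39×10⁻⁴ × 1.21) = 60.2 m/s

60 m s⁻¹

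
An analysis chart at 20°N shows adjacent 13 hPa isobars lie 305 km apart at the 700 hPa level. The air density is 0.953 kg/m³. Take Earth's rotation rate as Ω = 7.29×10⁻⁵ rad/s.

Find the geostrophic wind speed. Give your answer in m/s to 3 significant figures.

Coriolis parameter at 20°N:
f = 2Ω sin φ = 2 × 7.29×10⁻⁵ × sin 20° = 4.99×10⁻⁵ s⁻¹
Pressure gradient: |∂P/∂n| = 1300 Pa / 305000 m = 4.26×10⁻³ Pa/m
Geostrophic balance (pressure-gradient force = Coriolis force):
V_g = (1/(fρ)) |∂P/∂n| = 4.26×10⁻³ / (4.99×10⁻⁵ × 0.953) = 89.7 m/s

89.7 m/s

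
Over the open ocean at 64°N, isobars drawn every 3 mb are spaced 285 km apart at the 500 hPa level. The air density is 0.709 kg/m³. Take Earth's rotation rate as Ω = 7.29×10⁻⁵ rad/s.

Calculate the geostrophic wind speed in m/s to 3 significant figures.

11.3 m/s

Coriolis parameter at 64°N:
f = 2Ω sin φ = 2 × 7.29×10⁻⁵ × sin 64° = 1.31×10⁻⁴ s⁻¹
Pressure gradient: |∂P/∂n| = 300 Pa / 285000 m = 1.05×10⁻³ Pa/m
Geostrophic balance (pressure-gradient force = Coriolis force):
V_g = (1/(fρ)) |∂P/∂n| = 1.05×10⁻³ / (1.31×10⁻⁴ × 0.709) = 11.3 m/s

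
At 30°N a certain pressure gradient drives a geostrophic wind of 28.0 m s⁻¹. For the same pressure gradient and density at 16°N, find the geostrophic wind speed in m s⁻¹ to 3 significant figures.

With the same pressure gradient and density, V_g ∝ 1/f ∝ 1/sin φ.
V₂ = V₁ · sin φ₁ / sin φ₂ = 28.0 × sin 30° / sin 16°
V₂ = 28.0 × 0.5000/0.2756 = 50.8 m s⁻¹

50.8 m s⁻¹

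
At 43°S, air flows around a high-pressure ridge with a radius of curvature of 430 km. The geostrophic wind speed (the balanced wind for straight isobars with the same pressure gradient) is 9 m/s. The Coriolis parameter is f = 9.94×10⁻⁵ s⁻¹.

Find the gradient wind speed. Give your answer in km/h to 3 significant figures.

Around a high, pressure-gradient force acts outward with centrifugal, so Coriolis balances both:
fV = (1/ρ)|∂P/∂n| + V²/R  →  V² − fR·V + fR·V_g = 0
With fR = 9.94×10⁻⁵ × 430×10³ m = 42.7 m/s:
V = [fR − √((fR)² − 4 fR V_g)]/2 = [42.7 − √(42.7² − 4×42.7×9)]/2 = 12.9 m/s
Supergeostrophic (V > V_g = 9 m/s), as expected around a high.
Converting: 12.9 m/s × 3.6 = 46.4 km/h

46.4 km/h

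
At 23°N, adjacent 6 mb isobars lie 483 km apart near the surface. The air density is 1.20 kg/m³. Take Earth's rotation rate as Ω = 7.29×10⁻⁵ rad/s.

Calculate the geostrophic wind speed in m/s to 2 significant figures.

Coriolis parameter at 23°N:
f = 2Ω sin φ = 2 × 7.29×10⁻⁵ × sin 23° = 5.70×10⁻⁵ s⁻¹
Pressure gradient: |∂P/∂n| = 600 Pa / 483000 m = 1.24×10⁻³ Pa/m
Geostrophic balance (pressure-gradient force = Coriolis force):
V_g = (1/(fρ)) |∂P/∂n| = 1.24×10⁻³ / (5.70×10⁻⁵ × 1.20) = 18.2 m/s

18 m/s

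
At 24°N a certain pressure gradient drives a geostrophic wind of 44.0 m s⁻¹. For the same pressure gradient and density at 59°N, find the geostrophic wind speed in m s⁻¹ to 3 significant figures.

20.9 m s⁻¹

With the same pressure gradient and density, V_g ∝ 1/f ∝ 1/sin φ.
V₂ = V₁ · sin φ₁ / sin φ₂ = 44.0 × sin 24° / sin 59°
V₂ = 44.0 × 0.4067/0.8572 = 20.9 m s⁻¹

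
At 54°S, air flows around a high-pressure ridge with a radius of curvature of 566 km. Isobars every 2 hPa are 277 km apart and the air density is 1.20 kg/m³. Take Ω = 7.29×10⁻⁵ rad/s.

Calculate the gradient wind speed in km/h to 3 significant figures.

20.0 km/h

Coriolis parameter at 54°S:
f = 2Ω sin φ = 2 × 7.29×10⁻⁵ × sin 54° = 1.18×10⁻⁴ s⁻¹
Pressure gradient: |∂P/∂n| = 200 Pa / 277000 m = 7.22×10⁻⁴ Pa/m
Geostrophic speed: V_g = |∂P/∂n|/(fρ) = 7.22×10⁻⁴/(1.18×10⁻⁴ × 1.20) = 5.10 m/s
Around a high, pressure-gradient force acts outward with centrifugal, so Coriolis balances both:
fV = (1/ρ)|∂P/∂n| + V²/R  →  V² − fR·V + fR·V_g = 0
With fR = 1.18×10⁻⁴ × 566×10³ m = 66.8 m/s:
V = [fR − √((fR)² − 4 fR V_g)]/2 = [66.8 − √(66.8² − 4×66.8×5.1)]/2 = 5.56 m/s
Supergeostrophic (V > V_g = 5.1 m/s), as expected around a high.
Converting: 5.56 m/s × 3.6 = 20.0 km/h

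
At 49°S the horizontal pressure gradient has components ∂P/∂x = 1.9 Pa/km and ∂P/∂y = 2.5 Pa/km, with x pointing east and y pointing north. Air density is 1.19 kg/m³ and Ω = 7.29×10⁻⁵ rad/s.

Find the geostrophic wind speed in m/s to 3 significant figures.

24.0 m/s

Coriolis parameter at 49°S:
f = 2Ω sin φ = 2 × 7.29×10⁻⁵ × sin 49° = 1.10×10⁻⁴ s⁻¹
In the Southern Hemisphere f is negative: f = −1.10×10⁻⁴ s⁻¹.
Component geostrophic relations (x east, y north):
u_g = −(1/(fρ)) ∂P/∂y,  v_g = (1/(fρ)) ∂P/∂x
u_g = −(2.5×10⁻³)/(−1.10×10⁻⁴ × 1.19) = 19.1 m/s;  v_g = (1.9×10⁻³)/(−1.10×10⁻⁴ × 1.19) = −14.5 m/s
|V_g| = √(u_g² + v_g²) = 24.0 m/s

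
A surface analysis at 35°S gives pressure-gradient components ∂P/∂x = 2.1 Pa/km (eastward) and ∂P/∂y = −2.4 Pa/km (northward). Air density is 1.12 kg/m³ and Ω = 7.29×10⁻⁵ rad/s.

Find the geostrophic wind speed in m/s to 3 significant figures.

Coriolis parameter at 35°S:
f = 2Ω sin φ = 2 × 7.29×10⁻⁵ × sin 35° = 8.36×10⁻⁵ s⁻¹
In the Southern Hemisphere f is negative: f = −8.36×10⁻⁵ s⁻¹.
Component geostrophic relations (x east, y north):
u_g = −(1/(fρ)) ∂P/∂y,  v_g = (1/(fρ)) ∂P/∂x
u_g = −(−2.4×10⁻³)/(−8.36×10⁻⁵ × 1.12) = −25.6 m/s;  v_g = (2.1×10⁻³)/(−8.36×10⁻⁵ × 1.12) = −22.4 m/s
|V_g| = √(u_g² + v_g²) = 34.0 m/s

34.0 m/s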